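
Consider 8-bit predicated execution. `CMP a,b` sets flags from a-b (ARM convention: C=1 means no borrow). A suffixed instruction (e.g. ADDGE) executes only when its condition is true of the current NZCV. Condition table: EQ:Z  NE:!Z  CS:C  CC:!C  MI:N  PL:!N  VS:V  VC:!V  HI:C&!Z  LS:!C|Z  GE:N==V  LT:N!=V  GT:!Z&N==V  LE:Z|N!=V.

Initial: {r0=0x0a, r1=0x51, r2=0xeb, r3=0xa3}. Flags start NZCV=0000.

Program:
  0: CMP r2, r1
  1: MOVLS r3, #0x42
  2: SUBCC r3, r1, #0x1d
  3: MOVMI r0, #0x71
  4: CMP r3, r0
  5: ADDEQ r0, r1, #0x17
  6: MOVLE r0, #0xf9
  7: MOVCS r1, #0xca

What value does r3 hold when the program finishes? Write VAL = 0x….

0: ✓ CMP  NZCV=1010
1: · MOVLS
2: · SUBCC
3: ✓ MOVMI  r0←0x71
4: ✓ CMP  NZCV=0011
5: · ADDEQ
6: ✓ MOVLE  r0←0xf9
7: ✓ MOVCS  r1←0xca

VAL = 0xa3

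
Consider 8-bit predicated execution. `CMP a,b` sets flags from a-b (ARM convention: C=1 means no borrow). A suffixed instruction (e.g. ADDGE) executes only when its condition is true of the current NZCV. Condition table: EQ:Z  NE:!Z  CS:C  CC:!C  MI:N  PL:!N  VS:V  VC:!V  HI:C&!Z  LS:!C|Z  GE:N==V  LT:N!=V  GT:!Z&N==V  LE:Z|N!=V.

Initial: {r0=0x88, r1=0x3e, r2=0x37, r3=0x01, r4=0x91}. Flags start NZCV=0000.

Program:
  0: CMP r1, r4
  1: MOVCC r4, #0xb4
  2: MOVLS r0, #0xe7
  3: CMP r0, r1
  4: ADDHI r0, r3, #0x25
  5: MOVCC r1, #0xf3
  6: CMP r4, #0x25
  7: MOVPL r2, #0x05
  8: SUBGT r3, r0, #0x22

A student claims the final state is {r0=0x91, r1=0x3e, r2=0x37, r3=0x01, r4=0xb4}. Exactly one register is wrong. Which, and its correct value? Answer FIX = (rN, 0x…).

FIX = (r0, 0x26)

[0] flags=1001 → (cmp)
[1] flags=1001 CC?T → r4=0xb4
[2] flags=1001 LS?T → r0=0xe7
[3] flags=1010 → (cmp)
[4] flags=1010 HI?T → r0=0x26
[5] flags=1010 CC?F → skip
[6] flags=1010 → (cmp)
[7] flags=1010 PL?F → skip
[8] flags=1010 GT?F → skip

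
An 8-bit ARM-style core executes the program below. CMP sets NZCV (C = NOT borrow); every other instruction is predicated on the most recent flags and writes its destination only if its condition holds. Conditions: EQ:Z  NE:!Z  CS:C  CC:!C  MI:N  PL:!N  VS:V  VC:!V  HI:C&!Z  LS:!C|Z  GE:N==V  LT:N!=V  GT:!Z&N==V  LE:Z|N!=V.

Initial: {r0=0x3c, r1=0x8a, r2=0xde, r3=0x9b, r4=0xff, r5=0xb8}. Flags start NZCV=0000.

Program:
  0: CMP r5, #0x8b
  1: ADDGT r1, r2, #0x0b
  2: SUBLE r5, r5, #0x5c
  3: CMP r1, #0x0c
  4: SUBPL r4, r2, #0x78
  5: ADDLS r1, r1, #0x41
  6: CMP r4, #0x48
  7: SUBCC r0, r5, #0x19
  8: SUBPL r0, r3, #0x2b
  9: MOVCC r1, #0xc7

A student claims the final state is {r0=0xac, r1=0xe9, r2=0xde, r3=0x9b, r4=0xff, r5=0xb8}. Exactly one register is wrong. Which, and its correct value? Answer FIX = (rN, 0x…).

0: ✓ CMP  NZCV=0010
1: ✓ ADDGT  r1←0xe9
2: · SUBLE
3: ✓ CMP  NZCV=1010
4: · SUBPL
5: · ADDLS
6: ✓ CMP  NZCV=1010
7: · SUBCC
8: · SUBPL
9: · MOVCC

FIX = (r0, 0x3c)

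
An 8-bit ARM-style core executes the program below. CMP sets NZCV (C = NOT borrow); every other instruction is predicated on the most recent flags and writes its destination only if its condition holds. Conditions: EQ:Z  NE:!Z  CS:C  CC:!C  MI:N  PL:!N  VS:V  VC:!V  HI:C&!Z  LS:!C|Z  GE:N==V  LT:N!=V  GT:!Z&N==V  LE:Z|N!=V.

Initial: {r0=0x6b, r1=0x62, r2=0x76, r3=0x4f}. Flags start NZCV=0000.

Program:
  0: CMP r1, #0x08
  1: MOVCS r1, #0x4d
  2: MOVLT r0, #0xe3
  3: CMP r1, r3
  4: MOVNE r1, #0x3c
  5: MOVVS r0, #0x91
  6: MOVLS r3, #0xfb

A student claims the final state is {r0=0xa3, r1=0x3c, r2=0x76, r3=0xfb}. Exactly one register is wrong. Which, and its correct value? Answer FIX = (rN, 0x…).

FIX = (r0, 0x6b)

0: ✓ CMP  NZCV=0010
1: ✓ MOVCS  r1←0x4d
2: · MOVLT
3: ✓ CMP  NZCV=1000
4: ✓ MOVNE  r1←0x3c
5: · MOVVS
6: ✓ MOVLS  r3←0xfb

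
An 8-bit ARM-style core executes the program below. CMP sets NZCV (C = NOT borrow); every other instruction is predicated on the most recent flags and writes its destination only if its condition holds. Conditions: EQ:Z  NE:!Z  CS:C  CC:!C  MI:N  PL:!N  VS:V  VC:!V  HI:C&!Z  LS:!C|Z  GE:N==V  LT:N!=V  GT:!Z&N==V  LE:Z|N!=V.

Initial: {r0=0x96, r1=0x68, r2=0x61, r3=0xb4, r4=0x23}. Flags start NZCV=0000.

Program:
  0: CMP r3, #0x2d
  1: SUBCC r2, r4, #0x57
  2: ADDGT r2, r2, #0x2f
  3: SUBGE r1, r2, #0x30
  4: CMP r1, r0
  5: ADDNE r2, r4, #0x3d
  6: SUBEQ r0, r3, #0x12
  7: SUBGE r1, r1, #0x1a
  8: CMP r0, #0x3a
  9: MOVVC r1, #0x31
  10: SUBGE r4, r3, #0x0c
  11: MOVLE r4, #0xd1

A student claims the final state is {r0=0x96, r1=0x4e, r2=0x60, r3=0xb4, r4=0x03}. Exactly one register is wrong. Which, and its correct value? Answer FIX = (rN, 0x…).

[0] flags=1010 → (cmp)
[1] flags=1010 CC?F → skip
[2] flags=1010 GT?F → skip
[3] flags=1010 GE?F → skip
[4] flags=1001 → (cmp)
[5] flags=1001 NE?T → r2=0x60
[6] flags=1001 EQ?F → skip
[7] flags=1001 GE?T → r1=0x4e
[8] flags=0011 → (cmp)
[9] flags=0011 VC?F → skip
[10] flags=0011 GE?F → skip
[11] flags=0011 LE?T → r4=0xd1

FIX = (r4, 0xd1)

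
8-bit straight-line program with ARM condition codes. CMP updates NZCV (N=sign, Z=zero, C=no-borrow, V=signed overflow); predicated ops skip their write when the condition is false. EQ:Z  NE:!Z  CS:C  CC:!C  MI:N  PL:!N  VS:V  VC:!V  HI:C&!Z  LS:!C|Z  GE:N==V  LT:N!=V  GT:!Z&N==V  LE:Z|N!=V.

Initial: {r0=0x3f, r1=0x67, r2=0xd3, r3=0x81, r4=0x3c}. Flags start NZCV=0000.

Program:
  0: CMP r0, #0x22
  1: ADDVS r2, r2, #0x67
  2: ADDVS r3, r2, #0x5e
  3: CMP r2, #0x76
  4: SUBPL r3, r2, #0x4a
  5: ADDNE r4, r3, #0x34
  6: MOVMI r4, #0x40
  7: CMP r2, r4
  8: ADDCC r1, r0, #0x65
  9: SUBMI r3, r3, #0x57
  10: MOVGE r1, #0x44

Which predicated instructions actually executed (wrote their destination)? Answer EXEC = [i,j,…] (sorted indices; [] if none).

EXEC = [4,5,10]

[0] flags=0010 → (cmp)
[1] flags=0010 VS?F → skip
[2] flags=0010 VS?F → skip
[3] flags=0011 → (cmp)
[4] flags=0011 PL?T → r3=0x89
[5] flags=0011 NE?T → r4=0xbd
[6] flags=0011 MI?F → skip
[7] flags=0010 → (cmp)
[8] flags=0010 CC?F → skip
[9] flags=0010 MI?F → skip
[10] flags=0010 GE?T → r1=0x44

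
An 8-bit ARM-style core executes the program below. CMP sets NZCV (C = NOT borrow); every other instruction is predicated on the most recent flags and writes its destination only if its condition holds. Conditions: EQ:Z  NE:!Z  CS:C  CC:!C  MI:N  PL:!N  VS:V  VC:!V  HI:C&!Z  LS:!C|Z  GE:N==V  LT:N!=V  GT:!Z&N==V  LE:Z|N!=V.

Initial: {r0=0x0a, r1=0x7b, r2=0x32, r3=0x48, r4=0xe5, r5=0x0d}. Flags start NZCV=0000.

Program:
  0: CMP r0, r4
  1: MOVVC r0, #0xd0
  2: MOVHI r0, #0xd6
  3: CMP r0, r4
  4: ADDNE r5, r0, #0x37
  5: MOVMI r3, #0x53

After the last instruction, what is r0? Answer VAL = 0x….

VAL = 0xd0

0: ✓ CMP  NZCV=0000
1: ✓ MOVVC  r0←0xd0
2: · MOVHI
3: ✓ CMP  NZCV=1000
4: ✓ ADDNE  r5←0x07
5: ✓ MOVMI  r3←0x53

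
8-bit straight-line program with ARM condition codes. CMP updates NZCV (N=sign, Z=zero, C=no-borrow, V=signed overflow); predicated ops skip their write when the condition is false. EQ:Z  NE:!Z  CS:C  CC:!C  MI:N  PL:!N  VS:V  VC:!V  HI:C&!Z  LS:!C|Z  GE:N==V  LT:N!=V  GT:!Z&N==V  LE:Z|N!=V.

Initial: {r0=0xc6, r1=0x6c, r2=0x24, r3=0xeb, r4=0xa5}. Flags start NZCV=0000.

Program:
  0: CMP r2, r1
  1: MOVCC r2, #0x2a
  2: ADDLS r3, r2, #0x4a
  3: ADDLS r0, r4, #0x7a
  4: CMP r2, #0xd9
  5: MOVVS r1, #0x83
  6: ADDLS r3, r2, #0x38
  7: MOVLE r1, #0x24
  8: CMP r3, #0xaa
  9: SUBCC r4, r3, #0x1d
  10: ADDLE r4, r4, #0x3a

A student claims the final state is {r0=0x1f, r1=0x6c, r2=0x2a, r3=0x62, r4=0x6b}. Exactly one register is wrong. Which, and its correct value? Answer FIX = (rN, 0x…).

FIX = (r4, 0x45)

[0] flags=1000 → (cmp)
[1] flags=1000 CC?T → r2=0x2a
[2] flags=1000 LS?T → r3=0x74
[3] flags=1000 LS?T → r0=0x1f
[4] flags=0000 → (cmp)
[5] flags=0000 VS?F → skip
[6] flags=0000 LS?T → r3=0x62
[7] flags=0000 LE?F → skip
[8] flags=1001 → (cmp)
[9] flags=1001 CC?T → r4=0x45
[10] flags=1001 LE?F → skip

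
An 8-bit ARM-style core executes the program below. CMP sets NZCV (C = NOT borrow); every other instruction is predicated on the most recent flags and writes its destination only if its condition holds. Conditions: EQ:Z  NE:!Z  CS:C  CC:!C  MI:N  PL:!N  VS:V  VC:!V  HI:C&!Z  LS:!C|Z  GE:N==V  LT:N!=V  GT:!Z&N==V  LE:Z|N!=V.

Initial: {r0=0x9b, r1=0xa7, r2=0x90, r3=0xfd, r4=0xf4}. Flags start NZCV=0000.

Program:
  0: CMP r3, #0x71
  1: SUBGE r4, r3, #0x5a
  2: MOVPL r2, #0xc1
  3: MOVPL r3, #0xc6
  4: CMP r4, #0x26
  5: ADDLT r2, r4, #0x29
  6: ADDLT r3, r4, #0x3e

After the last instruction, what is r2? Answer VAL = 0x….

0: ✓ CMP  NZCV=1010
1: · SUBGE
2: · MOVPL
3: · MOVPL
4: ✓ CMP  NZCV=1010
5: ✓ ADDLT  r2←0x1d
6: ✓ ADDLT  r3←0x32

VAL = 0x1d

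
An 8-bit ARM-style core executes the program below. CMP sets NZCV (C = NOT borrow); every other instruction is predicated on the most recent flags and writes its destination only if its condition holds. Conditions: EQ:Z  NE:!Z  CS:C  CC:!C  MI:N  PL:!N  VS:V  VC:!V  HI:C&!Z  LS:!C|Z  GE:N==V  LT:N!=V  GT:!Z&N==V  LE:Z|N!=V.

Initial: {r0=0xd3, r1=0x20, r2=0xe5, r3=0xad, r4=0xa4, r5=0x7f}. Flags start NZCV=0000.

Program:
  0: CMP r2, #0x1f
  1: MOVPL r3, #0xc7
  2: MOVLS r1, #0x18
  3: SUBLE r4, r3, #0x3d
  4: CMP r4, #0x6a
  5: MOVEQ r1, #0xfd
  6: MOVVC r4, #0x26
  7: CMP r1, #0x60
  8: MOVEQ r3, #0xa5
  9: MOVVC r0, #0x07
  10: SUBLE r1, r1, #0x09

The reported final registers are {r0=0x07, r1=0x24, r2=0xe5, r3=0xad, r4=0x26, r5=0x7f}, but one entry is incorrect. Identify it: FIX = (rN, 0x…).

0: ✓ CMP  NZCV=1010
1: · MOVPL
2: · MOVLS
3: ✓ SUBLE  r4←0x70
4: ✓ CMP  NZCV=0010
5: · MOVEQ
6: ✓ MOVVC  r4←0x26
7: ✓ CMP  NZCV=1000
8: · MOVEQ
9: ✓ MOVVC  r0←0x07
10: ✓ SUBLE  r1←0x17

FIX = (r1, 0x17)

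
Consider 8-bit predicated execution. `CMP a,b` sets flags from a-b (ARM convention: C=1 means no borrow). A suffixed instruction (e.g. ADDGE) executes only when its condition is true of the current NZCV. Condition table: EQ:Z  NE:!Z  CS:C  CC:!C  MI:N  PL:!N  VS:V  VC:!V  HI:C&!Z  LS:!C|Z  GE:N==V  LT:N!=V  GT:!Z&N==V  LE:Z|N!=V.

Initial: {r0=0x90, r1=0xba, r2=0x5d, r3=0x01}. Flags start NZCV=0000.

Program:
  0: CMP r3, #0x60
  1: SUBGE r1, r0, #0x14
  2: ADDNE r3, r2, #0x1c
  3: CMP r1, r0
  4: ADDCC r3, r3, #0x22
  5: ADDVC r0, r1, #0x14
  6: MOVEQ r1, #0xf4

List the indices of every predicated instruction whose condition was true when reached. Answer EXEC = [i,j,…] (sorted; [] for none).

0: ✓ CMP  NZCV=1000
1: · SUBGE
2: ✓ ADDNE  r3←0x79
3: ✓ CMP  NZCV=0010
4: · ADDCC
5: ✓ ADDVC  r0←0xce
6: · MOVEQ

EXEC = [2,5]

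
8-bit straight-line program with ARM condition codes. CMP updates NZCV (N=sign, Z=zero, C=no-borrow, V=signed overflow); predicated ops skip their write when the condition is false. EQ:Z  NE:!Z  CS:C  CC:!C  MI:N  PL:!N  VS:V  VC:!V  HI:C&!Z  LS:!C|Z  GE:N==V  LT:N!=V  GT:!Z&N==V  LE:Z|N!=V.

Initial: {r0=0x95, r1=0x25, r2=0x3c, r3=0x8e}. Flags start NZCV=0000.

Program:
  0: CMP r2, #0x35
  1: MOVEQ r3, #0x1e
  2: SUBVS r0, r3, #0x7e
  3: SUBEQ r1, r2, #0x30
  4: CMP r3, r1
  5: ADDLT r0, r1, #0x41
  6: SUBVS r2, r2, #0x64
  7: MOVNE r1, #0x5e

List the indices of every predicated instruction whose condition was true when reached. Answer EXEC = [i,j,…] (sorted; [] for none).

EXEC = [5,6,7]

0: ✓ CMP  NZCV=0010
1: · MOVEQ
2: · SUBVS
3: · SUBEQ
4: ✓ CMP  NZCV=0011
5: ✓ ADDLT  r0←0x66
6: ✓ SUBVS  r2←0xd8
7: ✓ MOVNE  r1←0x5e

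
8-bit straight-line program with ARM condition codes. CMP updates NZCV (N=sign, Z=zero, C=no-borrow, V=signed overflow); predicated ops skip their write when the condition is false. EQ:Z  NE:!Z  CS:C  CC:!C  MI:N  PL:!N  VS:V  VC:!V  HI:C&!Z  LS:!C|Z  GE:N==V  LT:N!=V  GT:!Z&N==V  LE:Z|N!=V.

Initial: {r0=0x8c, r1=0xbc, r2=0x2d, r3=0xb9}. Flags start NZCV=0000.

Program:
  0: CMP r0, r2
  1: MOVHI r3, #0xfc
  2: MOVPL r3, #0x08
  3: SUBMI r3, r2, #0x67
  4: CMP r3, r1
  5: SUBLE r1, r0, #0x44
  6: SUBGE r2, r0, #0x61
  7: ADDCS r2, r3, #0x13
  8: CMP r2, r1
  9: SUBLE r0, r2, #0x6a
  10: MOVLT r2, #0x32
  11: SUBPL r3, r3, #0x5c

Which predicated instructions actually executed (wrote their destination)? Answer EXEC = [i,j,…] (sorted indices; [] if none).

EXEC = [1,2,6,11]

0: ✓ CMP  NZCV=0011
1: ✓ MOVHI  r3←0xfc
2: ✓ MOVPL  r3←0x08
3: · SUBMI
4: ✓ CMP  NZCV=0000
5: · SUBLE
6: ✓ SUBGE  r2←0x2b
7: · ADDCS
8: ✓ CMP  NZCV=0000
9: · SUBLE
10: · MOVLT
11: ✓ SUBPL  r3←0xac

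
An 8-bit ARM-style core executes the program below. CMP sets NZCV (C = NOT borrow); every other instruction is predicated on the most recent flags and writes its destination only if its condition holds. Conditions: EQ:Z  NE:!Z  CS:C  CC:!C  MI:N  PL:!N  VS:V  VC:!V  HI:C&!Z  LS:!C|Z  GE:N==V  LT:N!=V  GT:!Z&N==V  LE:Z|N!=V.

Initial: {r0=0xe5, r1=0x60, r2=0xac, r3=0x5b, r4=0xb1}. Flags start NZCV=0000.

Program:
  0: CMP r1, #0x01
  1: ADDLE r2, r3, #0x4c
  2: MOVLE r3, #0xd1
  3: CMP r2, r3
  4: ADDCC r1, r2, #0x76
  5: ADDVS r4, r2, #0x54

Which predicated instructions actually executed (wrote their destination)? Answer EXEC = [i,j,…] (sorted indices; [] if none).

EXEC = [5]

[0] flags=0010 → (cmp)
[1] flags=0010 LE?F → skip
[2] flags=0010 LE?F → skip
[3] flags=0011 → (cmp)
[4] flags=0011 CC?F → skip
[5] flags=0011 VS?T → r4=0x00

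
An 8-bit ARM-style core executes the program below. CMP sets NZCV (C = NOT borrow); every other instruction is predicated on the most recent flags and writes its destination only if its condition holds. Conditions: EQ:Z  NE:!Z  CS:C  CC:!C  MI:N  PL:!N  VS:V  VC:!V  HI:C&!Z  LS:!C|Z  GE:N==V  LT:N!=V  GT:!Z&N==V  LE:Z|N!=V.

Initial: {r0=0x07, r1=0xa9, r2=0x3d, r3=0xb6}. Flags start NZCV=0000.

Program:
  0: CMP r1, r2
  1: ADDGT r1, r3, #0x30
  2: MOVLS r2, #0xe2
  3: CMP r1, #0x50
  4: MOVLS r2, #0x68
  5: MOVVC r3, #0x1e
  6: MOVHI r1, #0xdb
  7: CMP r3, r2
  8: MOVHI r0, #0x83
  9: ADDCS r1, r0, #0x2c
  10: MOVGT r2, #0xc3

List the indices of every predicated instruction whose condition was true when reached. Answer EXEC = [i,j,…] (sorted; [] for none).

EXEC = [6,8,9]

[0] flags=0011 → (cmp)
[1] flags=0011 GT?F → skip
[2] flags=0011 LS?F → skip
[3] flags=0011 → (cmp)
[4] flags=0011 LS?F → skip
[5] flags=0011 VC?F → skip
[6] flags=0011 HI?T → r1=0xdb
[7] flags=0011 → (cmp)
[8] flags=0011 HI?T → r0=0x83
[9] flags=0011 CS?T → r1=0xaf
[10] flags=0011 GT?F → skip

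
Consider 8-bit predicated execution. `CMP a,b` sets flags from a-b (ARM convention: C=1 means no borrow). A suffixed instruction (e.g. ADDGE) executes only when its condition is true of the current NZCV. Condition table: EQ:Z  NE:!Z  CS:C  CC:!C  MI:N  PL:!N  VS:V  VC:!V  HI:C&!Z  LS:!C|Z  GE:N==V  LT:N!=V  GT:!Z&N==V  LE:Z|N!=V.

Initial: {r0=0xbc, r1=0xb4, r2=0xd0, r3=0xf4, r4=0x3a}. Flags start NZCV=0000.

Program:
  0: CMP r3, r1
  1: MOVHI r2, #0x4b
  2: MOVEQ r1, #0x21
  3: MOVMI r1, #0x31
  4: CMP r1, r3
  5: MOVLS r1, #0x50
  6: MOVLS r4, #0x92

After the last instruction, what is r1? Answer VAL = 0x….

VAL = 0x50

[0] flags=0010 → (cmp)
[1] flags=0010 HI?T → r2=0x4b
[2] flags=0010 EQ?F → skip
[3] flags=0010 MI?F → skip
[4] flags=1000 → (cmp)
[5] flags=1000 LS?T → r1=0x50
[6] flags=1000 LS?T → r4=0x92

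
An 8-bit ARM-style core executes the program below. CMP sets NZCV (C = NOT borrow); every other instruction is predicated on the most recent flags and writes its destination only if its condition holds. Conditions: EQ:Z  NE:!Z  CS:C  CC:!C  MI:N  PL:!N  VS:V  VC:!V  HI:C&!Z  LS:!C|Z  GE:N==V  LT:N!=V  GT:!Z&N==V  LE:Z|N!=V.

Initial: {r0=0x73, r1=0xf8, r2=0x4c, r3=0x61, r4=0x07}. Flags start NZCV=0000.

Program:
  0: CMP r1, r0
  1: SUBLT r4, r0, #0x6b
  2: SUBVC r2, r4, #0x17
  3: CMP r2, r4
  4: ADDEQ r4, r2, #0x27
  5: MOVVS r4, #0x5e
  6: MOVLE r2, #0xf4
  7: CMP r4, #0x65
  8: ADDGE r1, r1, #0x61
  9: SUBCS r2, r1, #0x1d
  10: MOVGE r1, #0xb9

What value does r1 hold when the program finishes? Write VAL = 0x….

0: ✓ CMP  NZCV=1010
1: ✓ SUBLT  r4←0x08
2: ✓ SUBVC  r2←0xf1
3: ✓ CMP  NZCV=1010
4: · ADDEQ
5: · MOVVS
6: ✓ MOVLE  r2←0xf4
7: ✓ CMP  NZCV=1000
8: · ADDGE
9: · SUBCS
10: · MOVGE

VAL = 0xf8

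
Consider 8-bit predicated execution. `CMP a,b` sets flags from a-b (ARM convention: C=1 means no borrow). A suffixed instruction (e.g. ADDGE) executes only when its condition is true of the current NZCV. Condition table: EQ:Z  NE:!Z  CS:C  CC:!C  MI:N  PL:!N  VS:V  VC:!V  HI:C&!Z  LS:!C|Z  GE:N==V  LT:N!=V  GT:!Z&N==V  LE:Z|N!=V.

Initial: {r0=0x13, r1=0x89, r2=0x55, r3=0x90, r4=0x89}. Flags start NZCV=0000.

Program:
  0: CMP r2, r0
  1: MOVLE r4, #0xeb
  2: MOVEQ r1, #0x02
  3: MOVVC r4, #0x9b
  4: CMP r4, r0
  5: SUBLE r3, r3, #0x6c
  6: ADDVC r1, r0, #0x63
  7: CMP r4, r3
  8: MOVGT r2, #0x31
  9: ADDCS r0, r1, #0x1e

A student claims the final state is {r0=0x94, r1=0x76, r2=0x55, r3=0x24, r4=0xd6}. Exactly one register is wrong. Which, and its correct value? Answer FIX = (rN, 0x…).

0: ✓ CMP  NZCV=0010
1: · MOVLE
2: · MOVEQ
3: ✓ MOVVC  r4←0x9b
4: ✓ CMP  NZCV=1010
5: ✓ SUBLE  r3←0x24
6: ✓ ADDVC  r1←0x76
7: ✓ CMP  NZCV=0011
8: · MOVGT
9: ✓ ADDCS  r0←0x94

FIX = (r4, 0x9b)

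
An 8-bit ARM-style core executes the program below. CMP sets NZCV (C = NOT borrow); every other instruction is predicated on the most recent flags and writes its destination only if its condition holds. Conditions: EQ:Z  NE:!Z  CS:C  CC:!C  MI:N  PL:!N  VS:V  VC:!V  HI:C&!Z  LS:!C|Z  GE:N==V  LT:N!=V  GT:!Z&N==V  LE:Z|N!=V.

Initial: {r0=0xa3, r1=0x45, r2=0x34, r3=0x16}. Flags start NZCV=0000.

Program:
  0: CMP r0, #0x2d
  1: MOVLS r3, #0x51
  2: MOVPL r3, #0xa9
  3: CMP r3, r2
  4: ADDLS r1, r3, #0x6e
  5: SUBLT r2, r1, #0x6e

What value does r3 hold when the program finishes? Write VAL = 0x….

VAL = 0xa9

[0] flags=0011 → (cmp)
[1] flags=0011 LS?F → skip
[2] flags=0011 PL?T → r3=0xa9
[3] flags=0011 → (cmp)
[4] flags=0011 LS?F → skip
[5] flags=0011 LT?T → r2=0xd7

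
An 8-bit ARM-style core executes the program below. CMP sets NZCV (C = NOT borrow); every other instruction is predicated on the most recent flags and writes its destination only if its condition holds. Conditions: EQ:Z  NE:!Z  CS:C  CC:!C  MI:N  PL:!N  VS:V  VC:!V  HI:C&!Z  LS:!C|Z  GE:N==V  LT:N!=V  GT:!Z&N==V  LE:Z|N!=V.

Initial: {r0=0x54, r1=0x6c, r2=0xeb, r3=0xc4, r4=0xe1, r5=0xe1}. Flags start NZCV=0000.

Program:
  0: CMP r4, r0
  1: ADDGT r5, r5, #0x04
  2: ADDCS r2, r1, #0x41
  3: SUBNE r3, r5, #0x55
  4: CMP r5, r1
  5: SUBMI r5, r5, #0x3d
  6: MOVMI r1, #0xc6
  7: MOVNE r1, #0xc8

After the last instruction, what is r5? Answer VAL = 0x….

VAL = 0xe1

0: ✓ CMP  NZCV=1010
1: · ADDGT
2: ✓ ADDCS  r2←0xad
3: ✓ SUBNE  r3←0x8c
4: ✓ CMP  NZCV=0011
5: · SUBMI
6: · MOVMI
7: ✓ MOVNE  r1←0xc8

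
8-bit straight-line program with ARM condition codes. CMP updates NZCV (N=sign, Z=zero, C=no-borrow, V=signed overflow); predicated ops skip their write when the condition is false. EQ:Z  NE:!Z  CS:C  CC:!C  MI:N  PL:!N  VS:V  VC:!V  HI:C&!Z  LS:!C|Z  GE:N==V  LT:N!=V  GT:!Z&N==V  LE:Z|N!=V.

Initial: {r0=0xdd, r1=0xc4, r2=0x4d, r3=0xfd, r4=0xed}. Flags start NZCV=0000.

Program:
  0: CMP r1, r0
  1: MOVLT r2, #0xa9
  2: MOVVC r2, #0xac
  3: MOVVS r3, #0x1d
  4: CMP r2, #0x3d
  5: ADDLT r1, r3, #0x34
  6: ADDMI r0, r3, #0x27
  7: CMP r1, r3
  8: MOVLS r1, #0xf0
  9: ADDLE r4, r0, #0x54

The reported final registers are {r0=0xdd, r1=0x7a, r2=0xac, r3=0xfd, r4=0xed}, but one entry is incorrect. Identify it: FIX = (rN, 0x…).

[0] flags=1000 → (cmp)
[1] flags=1000 LT?T → r2=0xa9
[2] flags=1000 VC?T → r2=0xac
[3] flags=1000 VS?F → skip
[4] flags=0011 → (cmp)
[5] flags=0011 LT?T → r1=0x31
[6] flags=0011 MI?F → skip
[7] flags=0000 → (cmp)
[8] flags=0000 LS?T → r1=0xf0
[9] flags=0000 LE?F → skip

FIX = (r1, 0xf0)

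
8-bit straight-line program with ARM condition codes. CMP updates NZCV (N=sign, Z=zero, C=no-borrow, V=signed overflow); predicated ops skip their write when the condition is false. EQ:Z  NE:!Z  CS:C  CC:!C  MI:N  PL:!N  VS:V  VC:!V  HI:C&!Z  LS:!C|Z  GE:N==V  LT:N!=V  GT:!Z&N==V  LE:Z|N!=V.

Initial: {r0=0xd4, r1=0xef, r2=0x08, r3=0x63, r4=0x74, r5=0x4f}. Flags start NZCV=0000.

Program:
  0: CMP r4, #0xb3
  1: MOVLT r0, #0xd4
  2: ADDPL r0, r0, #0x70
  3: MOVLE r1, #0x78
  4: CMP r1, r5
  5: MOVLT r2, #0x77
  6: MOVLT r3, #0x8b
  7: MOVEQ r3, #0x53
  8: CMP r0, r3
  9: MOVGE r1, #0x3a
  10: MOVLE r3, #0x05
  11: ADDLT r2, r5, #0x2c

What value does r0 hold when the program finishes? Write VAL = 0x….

VAL = 0xd4

0: ✓ CMP  NZCV=1001
1: · MOVLT
2: · ADDPL
3: · MOVLE
4: ✓ CMP  NZCV=1010
5: ✓ MOVLT  r2←0x77
6: ✓ MOVLT  r3←0x8b
7: · MOVEQ
8: ✓ CMP  NZCV=0010
9: ✓ MOVGE  r1←0x3a
10: · MOVLE
11: · ADDLT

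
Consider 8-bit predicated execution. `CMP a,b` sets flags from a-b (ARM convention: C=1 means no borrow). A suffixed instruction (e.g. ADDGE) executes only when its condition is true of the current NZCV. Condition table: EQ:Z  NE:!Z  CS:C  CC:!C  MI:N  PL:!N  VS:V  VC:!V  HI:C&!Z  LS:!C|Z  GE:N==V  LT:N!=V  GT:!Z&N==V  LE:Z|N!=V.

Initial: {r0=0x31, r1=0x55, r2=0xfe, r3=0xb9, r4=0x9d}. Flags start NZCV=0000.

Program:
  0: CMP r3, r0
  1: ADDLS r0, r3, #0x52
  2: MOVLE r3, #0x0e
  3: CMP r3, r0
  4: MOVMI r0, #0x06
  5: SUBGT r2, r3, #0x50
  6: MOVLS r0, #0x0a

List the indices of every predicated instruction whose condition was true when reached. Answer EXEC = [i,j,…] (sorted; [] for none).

0: ✓ CMP  NZCV=1010
1: · ADDLS
2: ✓ MOVLE  r3←0x0e
3: ✓ CMP  NZCV=1000
4: ✓ MOVMI  r0←0x06
5: · SUBGT
6: ✓ MOVLS  r0←0x0a

EXEC = [2,4,6]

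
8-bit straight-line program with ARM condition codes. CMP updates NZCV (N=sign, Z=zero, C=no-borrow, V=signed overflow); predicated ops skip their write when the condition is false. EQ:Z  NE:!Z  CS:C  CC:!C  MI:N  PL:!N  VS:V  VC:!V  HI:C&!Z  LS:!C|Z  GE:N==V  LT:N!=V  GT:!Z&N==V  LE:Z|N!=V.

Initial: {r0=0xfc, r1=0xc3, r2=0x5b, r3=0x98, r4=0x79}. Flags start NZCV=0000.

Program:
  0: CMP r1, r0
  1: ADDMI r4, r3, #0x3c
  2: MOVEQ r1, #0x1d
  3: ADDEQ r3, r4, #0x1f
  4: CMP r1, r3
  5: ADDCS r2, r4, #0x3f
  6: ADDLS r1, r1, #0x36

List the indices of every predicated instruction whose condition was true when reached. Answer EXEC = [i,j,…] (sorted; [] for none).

[0] flags=1000 → (cmp)
[1] flags=1000 MI?T → r4=0xd4
[2] flags=1000 EQ?F → skip
[3] flags=1000 EQ?F → skip
[4] flags=0010 → (cmp)
[5] flags=0010 CS?T → r2=0x13
[6] flags=0010 LS?F → skip

EXEC = [1,5]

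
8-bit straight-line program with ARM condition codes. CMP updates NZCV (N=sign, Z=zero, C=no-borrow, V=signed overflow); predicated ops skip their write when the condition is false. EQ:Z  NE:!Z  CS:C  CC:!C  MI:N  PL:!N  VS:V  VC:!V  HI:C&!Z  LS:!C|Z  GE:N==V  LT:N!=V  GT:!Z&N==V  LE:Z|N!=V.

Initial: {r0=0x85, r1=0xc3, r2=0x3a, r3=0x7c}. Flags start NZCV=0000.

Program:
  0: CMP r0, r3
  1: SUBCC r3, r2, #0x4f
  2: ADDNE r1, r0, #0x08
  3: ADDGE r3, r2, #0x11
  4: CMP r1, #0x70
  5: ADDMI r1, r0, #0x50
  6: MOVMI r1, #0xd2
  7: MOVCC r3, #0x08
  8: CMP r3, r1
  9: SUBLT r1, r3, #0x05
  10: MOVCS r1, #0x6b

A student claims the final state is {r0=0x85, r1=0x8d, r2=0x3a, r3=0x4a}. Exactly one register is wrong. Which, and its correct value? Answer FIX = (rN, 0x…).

0: ✓ CMP  NZCV=0011
1: · SUBCC
2: ✓ ADDNE  r1←0x8d
3: · ADDGE
4: ✓ CMP  NZCV=0011
5: · ADDMI
6: · MOVMI
7: · MOVCC
8: ✓ CMP  NZCV=1001
9: · SUBLT
10: · MOVCS

FIX = (r3, 0x7c)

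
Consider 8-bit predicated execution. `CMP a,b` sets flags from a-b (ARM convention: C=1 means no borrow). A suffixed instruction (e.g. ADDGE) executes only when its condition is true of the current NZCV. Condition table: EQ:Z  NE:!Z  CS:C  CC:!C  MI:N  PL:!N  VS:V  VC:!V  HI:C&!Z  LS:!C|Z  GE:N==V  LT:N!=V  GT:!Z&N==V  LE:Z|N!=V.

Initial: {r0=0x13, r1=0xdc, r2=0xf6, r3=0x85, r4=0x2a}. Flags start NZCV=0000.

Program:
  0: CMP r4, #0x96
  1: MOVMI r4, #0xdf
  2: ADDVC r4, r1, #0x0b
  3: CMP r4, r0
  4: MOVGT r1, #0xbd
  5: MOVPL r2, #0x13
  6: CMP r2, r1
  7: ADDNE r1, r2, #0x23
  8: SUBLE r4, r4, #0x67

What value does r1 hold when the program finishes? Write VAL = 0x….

VAL = 0x19

0: ✓ CMP  NZCV=1001
1: ✓ MOVMI  r4←0xdf
2: · ADDVC
3: ✓ CMP  NZCV=1010
4: · MOVGT
5: · MOVPL
6: ✓ CMP  NZCV=0010
7: ✓ ADDNE  r1←0x19
8: · SUBLE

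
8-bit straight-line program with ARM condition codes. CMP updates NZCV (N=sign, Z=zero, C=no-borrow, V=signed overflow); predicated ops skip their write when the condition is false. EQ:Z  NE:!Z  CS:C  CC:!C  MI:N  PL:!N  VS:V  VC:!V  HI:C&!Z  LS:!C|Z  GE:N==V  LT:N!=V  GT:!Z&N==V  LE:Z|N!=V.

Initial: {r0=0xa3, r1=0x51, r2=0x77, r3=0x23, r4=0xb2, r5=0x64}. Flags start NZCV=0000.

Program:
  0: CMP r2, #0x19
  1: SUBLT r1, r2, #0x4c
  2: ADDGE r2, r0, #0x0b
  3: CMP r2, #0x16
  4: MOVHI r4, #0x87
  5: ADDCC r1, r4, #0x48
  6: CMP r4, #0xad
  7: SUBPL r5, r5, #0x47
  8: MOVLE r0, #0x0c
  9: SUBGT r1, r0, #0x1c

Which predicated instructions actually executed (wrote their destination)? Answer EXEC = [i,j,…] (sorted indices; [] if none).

EXEC = [2,4,8]

0: ✓ CMP  NZCV=0010
1: · SUBLT
2: ✓ ADDGE  r2←0xae
3: ✓ CMP  NZCV=1010
4: ✓ MOVHI  r4←0x87
5: · ADDCC
6: ✓ CMP  NZCV=1000
7: · SUBPL
8: ✓ MOVLE  r0←0x0c
9: · SUBGT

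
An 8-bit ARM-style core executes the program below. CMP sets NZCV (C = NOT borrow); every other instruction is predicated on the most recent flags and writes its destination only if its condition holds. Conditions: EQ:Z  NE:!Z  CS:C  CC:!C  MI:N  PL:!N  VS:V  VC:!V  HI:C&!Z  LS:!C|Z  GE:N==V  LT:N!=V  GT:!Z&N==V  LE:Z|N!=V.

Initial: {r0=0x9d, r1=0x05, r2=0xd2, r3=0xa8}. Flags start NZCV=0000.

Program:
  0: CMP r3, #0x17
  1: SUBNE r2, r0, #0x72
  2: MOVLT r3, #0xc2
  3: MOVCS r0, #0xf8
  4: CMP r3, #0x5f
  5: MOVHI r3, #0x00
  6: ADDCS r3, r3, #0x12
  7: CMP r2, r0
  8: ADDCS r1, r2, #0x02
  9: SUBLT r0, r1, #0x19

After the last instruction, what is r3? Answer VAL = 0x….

0: ✓ CMP  NZCV=1010
1: ✓ SUBNE  r2←0x2b
2: ✓ MOVLT  r3←0xc2
3: ✓ MOVCS  r0←0xf8
4: ✓ CMP  NZCV=0011
5: ✓ MOVHI  r3←0x00
6: ✓ ADDCS  r3←0x12
7: ✓ CMP  NZCV=0000
8: · ADDCS
9: · SUBLT

VAL = 0x12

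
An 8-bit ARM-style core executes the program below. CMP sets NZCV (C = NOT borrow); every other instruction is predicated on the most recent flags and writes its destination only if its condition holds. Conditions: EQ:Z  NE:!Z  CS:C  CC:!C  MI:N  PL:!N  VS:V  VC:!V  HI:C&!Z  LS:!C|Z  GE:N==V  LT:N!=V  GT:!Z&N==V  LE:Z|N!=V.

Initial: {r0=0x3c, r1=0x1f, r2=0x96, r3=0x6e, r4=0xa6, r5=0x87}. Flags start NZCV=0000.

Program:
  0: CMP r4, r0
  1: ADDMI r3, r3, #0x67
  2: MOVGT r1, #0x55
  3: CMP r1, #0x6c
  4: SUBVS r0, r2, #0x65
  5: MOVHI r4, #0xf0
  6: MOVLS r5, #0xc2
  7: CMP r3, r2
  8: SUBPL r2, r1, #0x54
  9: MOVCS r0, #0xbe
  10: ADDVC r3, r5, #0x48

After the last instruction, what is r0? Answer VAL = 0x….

[0] flags=0011 → (cmp)
[1] flags=0011 MI?F → skip
[2] flags=0011 GT?F → skip
[3] flags=1000 → (cmp)
[4] flags=1000 VS?F → skip
[5] flags=1000 HI?F → skip
[6] flags=1000 LS?T → r5=0xc2
[7] flags=1001 → (cmp)
[8] flags=1001 PL?F → skip
[9] flags=1001 CS?F → skip
[10] flags=1001 VC?F → skip

VAL = 0x3c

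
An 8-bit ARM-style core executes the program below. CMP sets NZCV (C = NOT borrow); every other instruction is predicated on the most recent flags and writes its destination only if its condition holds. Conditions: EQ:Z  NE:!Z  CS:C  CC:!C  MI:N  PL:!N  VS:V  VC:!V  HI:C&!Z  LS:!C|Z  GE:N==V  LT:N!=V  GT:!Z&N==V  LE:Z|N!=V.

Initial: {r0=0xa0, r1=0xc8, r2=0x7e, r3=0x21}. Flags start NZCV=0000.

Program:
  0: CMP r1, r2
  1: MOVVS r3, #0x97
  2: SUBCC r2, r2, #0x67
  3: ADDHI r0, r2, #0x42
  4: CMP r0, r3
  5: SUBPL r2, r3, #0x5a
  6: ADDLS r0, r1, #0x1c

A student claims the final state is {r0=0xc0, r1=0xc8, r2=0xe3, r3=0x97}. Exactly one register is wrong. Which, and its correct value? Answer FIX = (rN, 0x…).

FIX = (r2, 0x3d)

[0] flags=0011 → (cmp)
[1] flags=0011 VS?T → r3=0x97
[2] flags=0011 CC?F → skip
[3] flags=0011 HI?T → r0=0xc0
[4] flags=0010 → (cmp)
[5] flags=0010 PL?T → r2=0x3d
[6] flags=0010 LS?F → skip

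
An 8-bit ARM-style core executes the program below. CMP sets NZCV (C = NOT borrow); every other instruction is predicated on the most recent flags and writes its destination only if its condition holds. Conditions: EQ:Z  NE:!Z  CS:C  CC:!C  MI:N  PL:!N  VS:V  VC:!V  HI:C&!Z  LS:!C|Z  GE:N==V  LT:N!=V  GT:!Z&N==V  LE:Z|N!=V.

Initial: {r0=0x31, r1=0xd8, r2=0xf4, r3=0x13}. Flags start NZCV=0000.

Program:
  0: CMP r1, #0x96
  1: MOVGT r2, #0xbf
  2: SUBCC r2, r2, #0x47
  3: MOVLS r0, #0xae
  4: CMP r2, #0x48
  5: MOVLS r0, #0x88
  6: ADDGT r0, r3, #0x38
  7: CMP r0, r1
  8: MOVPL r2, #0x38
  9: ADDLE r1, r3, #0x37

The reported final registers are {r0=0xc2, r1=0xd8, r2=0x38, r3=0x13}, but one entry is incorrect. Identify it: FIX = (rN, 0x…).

0: ✓ CMP  NZCV=0010
1: ✓ MOVGT  r2←0xbf
2: · SUBCC
3: · MOVLS
4: ✓ CMP  NZCV=0011
5: · MOVLS
6: · ADDGT
7: ✓ CMP  NZCV=0000
8: ✓ MOVPL  r2←0x38
9: · ADDLE

FIX = (r0, 0x31)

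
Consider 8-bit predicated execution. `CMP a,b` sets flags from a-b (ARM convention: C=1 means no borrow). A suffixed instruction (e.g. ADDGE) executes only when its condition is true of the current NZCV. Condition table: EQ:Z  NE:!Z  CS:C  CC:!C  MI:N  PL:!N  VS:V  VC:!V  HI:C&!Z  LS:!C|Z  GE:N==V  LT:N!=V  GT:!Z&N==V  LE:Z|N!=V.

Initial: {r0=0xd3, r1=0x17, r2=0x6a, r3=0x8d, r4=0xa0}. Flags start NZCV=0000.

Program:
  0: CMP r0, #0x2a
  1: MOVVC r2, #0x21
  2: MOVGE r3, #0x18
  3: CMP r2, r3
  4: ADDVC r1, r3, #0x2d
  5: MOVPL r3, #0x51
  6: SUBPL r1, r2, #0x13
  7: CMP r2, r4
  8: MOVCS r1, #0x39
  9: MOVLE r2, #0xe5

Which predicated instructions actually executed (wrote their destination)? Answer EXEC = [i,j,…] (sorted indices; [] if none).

0: ✓ CMP  NZCV=1010
1: ✓ MOVVC  r2←0x21
2: · MOVGE
3: ✓ CMP  NZCV=1001
4: · ADDVC
5: · MOVPL
6: · SUBPL
7: ✓ CMP  NZCV=1001
8: · MOVCS
9: · MOVLE

EXEC = [1]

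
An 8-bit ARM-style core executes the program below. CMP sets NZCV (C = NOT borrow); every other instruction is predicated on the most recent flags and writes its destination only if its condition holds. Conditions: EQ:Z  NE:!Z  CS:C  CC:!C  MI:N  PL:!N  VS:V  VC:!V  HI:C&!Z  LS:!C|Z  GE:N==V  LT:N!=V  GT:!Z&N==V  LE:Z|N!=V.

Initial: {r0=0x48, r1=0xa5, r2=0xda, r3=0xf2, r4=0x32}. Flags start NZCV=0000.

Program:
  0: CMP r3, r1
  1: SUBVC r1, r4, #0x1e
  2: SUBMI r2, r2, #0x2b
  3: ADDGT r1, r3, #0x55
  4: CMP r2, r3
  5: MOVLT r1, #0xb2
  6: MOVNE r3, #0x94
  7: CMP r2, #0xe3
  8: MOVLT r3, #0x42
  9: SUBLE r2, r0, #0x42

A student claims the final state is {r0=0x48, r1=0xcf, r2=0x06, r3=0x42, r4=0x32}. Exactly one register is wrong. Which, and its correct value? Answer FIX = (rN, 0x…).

FIX = (r1, 0xb2)

[0] flags=0010 → (cmp)
[1] flags=0010 VC?T → r1=0x14
[2] flags=0010 MI?F → skip
[3] flags=0010 GT?T → r1=0x47
[4] flags=1000 → (cmp)
[5] flags=1000 LT?T → r1=0xb2
[6] flags=1000 NE?T → r3=0x94
[7] flags=1000 → (cmp)
[8] flags=1000 LT?T → r3=0x42
[9] flags=1000 LE?T → r2=0x06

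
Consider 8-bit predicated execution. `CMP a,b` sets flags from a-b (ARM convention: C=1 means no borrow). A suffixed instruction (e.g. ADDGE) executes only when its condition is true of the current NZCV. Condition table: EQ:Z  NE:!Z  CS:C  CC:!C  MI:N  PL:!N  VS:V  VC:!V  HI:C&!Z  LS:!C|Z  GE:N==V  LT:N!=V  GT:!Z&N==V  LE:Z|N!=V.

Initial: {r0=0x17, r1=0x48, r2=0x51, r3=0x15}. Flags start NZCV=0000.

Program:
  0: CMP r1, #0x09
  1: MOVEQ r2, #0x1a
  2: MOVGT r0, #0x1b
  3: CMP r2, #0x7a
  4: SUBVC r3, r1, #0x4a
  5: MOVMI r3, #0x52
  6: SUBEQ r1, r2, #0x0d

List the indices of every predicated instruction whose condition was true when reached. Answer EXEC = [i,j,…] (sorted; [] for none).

EXEC = [2,4,5]

[0] flags=0010 → (cmp)
[1] flags=0010 EQ?F → skip
[2] flags=0010 GT?T → r0=0x1b
[3] flags=1000 → (cmp)
[4] flags=1000 VC?T → r3=0xfe
[5] flags=1000 MI?T → r3=0x52
[6] flags=1000 EQ?F → skip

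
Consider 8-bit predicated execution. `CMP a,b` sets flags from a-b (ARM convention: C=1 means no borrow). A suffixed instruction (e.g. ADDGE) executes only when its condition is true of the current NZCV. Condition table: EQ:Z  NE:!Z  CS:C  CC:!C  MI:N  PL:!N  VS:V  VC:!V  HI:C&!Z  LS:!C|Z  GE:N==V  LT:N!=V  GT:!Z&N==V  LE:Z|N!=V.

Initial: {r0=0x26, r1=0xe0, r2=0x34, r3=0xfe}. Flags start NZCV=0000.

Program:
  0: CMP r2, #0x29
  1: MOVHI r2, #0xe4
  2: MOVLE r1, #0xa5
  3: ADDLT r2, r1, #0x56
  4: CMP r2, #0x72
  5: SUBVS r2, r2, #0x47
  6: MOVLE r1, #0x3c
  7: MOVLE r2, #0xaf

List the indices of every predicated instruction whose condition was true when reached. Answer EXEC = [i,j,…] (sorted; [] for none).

[0] flags=0010 → (cmp)
[1] flags=0010 HI?T → r2=0xe4
[2] flags=0010 LE?F → skip
[3] flags=0010 LT?F → skip
[4] flags=0011 → (cmp)
[5] flags=0011 VS?T → r2=0x9d
[6] flags=0011 LE?T → r1=0x3c
[7] flags=0011 LE?T → r2=0xaf

EXEC = [1,5,6,7]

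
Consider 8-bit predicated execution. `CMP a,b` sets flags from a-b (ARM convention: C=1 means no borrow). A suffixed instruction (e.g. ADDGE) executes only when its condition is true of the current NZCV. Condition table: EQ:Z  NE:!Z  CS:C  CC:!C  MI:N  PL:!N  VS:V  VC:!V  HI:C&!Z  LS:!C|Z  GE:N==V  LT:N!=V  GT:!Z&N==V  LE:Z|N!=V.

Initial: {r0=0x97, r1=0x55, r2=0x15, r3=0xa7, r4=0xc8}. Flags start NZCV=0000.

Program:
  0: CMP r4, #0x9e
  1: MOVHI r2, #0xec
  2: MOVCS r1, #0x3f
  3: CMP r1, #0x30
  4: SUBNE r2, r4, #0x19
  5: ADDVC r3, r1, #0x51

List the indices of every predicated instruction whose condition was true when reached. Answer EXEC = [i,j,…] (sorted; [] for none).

0: ✓ CMP  NZCV=0010
1: ✓ MOVHI  r2←0xec
2: ✓ MOVCS  r1←0x3f
3: ✓ CMP  NZCV=0010
4: ✓ SUBNE  r2←0xaf
5: ✓ ADDVC  r3←0x90

EXEC = [1,2,4,5]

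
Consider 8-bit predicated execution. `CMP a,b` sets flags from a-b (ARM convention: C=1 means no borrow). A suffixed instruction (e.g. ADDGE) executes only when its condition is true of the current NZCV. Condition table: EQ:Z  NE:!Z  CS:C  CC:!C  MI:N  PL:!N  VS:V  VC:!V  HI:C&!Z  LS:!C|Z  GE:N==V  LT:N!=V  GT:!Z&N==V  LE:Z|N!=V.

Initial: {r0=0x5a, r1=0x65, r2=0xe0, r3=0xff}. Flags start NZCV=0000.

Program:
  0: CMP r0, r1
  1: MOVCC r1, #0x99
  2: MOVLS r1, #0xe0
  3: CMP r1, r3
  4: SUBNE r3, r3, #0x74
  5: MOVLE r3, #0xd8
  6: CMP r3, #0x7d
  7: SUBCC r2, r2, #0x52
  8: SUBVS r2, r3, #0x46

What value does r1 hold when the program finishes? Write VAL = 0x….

0: ✓ CMP  NZCV=1000
1: ✓ MOVCC  r1←0x99
2: ✓ MOVLS  r1←0xe0
3: ✓ CMP  NZCV=1000
4: ✓ SUBNE  r3←0x8b
5: ✓ MOVLE  r3←0xd8
6: ✓ CMP  NZCV=0011
7: · SUBCC
8: ✓ SUBVS  r2←0x92

VAL = 0xe0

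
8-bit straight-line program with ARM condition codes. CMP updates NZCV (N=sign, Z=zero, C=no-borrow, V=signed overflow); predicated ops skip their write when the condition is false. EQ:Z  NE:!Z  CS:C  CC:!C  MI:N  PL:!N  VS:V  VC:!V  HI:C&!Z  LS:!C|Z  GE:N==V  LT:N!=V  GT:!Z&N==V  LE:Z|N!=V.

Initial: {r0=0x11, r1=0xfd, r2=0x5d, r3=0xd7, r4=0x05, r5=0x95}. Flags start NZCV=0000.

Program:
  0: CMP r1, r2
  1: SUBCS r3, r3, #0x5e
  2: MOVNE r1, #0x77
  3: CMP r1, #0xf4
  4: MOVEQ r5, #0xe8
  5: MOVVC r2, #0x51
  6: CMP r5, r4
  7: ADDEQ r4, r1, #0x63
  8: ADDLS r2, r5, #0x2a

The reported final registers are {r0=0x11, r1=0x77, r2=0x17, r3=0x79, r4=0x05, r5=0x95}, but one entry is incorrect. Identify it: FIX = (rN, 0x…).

[0] flags=1010 → (cmp)
[1] flags=1010 CS?T → r3=0x79
[2] flags=1010 NE?T → r1=0x77
[3] flags=1001 → (cmp)
[4] flags=1001 EQ?F → skip
[5] flags=1001 VC?F → skip
[6] flags=1010 → (cmp)
[7] flags=1010 EQ?F → skip
[8] flags=1010 LS?F → skip

FIX = (r2, 0x5d)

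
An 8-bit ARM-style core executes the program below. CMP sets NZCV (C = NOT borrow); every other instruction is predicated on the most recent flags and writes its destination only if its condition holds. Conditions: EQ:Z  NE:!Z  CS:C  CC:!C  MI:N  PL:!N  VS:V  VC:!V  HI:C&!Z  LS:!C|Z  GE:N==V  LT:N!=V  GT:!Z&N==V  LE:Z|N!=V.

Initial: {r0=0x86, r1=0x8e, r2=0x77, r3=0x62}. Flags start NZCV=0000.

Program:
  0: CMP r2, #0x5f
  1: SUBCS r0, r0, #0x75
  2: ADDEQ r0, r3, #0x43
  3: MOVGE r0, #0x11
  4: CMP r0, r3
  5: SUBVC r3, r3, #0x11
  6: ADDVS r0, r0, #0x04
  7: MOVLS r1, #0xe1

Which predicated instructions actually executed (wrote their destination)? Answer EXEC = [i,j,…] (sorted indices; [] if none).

0: ✓ CMP  NZCV=0010
1: ✓ SUBCS  r0←0x11
2: · ADDEQ
3: ✓ MOVGE  r0←0x11
4: ✓ CMP  NZCV=1000
5: ✓ SUBVC  r3←0x51
6: · ADDVS
7: ✓ MOVLS  r1←0xe1

EXEC = [1,3,5,7]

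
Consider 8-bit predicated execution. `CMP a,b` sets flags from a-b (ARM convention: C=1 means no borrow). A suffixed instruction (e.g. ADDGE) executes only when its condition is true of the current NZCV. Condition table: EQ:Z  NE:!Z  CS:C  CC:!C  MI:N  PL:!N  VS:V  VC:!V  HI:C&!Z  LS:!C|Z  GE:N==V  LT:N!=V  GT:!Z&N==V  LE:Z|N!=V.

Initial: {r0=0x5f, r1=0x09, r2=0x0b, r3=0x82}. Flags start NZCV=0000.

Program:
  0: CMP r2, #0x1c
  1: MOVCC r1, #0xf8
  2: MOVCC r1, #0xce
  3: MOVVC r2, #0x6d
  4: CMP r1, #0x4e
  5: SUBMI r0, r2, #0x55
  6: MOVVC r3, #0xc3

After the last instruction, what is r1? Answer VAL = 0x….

VAL = 0xce

0: ✓ CMP  NZCV=1000
1: ✓ MOVCC  r1←0xf8
2: ✓ MOVCC  r1←0xce
3: ✓ MOVVC  r2←0x6d
4: ✓ CMP  NZCV=1010
5: ✓ SUBMI  r0←0x18
6: ✓ MOVVC  r3←0xc3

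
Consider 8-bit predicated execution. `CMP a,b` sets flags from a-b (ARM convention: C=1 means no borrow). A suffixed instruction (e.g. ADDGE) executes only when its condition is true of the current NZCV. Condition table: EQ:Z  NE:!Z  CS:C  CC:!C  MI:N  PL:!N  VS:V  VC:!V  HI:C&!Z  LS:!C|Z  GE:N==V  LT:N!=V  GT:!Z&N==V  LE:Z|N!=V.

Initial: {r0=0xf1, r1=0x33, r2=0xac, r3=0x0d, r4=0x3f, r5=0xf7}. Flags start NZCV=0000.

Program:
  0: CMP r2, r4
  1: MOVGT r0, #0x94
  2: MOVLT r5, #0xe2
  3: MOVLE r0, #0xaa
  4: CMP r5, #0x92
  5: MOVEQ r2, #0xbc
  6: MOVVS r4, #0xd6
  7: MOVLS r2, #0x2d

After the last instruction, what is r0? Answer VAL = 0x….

[0] flags=0011 → (cmp)
[1] flags=0011 GT?F → skip
[2] flags=0011 LT?T → r5=0xe2
[3] flags=0011 LE?T → r0=0xaa
[4] flags=0010 → (cmp)
[5] flags=0010 EQ?F → skip
[6] flags=0010 VS?F → skip
[7] flags=0010 LS?F → skip

VAL = 0xaa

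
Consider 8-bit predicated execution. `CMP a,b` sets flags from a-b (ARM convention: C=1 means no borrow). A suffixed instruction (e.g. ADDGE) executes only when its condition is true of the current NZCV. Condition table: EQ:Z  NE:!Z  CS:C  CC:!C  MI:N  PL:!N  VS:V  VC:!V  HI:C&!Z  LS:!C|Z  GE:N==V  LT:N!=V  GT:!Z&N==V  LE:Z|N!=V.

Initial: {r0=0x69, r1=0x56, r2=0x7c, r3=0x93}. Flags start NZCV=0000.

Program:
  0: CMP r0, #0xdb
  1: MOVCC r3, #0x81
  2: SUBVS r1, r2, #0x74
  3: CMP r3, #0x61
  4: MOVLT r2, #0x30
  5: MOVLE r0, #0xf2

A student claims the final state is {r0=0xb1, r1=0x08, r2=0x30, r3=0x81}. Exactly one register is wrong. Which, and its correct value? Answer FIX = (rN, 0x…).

0: ✓ CMP  NZCV=1001
1: ✓ MOVCC  r3←0x81
2: ✓ SUBVS  r1←0x08
3: ✓ CMP  NZCV=0011
4: ✓ MOVLT  r2←0x30
5: ✓ MOVLE  r0←0xf2

FIX = (r0, 0xf2)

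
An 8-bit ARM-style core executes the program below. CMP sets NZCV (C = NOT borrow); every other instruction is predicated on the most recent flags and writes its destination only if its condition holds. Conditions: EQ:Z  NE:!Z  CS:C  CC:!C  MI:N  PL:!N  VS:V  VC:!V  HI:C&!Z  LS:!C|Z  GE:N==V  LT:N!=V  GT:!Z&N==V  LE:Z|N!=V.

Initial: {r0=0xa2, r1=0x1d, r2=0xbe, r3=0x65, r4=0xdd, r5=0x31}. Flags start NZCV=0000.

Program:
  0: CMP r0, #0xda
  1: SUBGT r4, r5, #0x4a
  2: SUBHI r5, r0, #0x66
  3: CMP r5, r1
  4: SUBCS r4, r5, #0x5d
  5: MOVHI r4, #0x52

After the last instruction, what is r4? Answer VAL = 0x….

[0] flags=1000 → (cmp)
[1] flags=1000 GT?F → skip
[2] flags=1000 HI?F → skip
[3] flags=0010 → (cmp)
[4] flags=0010 CS?T → r4=0xd4
[5] flags=0010 HI?T → r4=0x52

VAL = 0x52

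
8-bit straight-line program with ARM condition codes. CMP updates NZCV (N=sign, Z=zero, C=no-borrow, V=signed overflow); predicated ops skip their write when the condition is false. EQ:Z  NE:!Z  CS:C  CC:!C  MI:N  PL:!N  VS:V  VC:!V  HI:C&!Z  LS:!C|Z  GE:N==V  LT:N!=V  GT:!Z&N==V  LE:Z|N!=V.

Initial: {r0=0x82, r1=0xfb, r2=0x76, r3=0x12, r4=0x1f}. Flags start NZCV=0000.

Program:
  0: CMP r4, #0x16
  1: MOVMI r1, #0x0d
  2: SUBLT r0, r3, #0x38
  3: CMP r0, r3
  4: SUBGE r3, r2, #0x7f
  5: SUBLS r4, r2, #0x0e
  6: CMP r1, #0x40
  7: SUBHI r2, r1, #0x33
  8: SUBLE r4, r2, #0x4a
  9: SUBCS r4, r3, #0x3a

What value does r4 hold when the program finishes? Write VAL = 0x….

VAL = 0xd8

0: ✓ CMP  NZCV=0010
1: · MOVMI
2: · SUBLT
3: ✓ CMP  NZCV=0011
4: · SUBGE
5: · SUBLS
6: ✓ CMP  NZCV=1010
7: ✓ SUBHI  r2←0xc8
8: ✓ SUBLE  r4←0x7e
9: ✓ SUBCS  r4←0xd8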